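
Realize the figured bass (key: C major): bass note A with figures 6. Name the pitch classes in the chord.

The written figures 6 are shorthand for 6/3: the 3 is implied.
A third above A in this key is C.
A sixth above A in this key is F.
Together with the bass A, this spells F major in first inversion.

A, C, F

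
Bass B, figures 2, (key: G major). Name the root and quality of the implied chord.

C major seventh

The figures 2 indicate a seventh chord in third inversion.
In third inversion the root lies a second above the bass: a second above B in G major is C.
The chord tones are B, C, E, G, giving C major seventh.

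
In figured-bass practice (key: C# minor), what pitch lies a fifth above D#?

Counting 4 letter steps above D# lands on A; in C# minor, that letter is A.

A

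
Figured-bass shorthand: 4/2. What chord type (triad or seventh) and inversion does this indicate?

seventh chord, third inversion

4/2 is shorthand for 6/4/2.
Intervals of 6/4/2 above the bass form a seventh chord; the bass is the seventh, so this is third inversion.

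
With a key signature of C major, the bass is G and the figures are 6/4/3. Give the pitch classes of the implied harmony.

A third above G in this key is B.
A fourth above G in this key is C.
A sixth above G in this key is E.
Together with the bass G, this spells C major seventh in second inversion.

G, B, C, E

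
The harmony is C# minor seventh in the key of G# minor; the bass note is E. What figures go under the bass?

6/5

E is the third of C# minor seventh, so the chord is in first inversion.
A seventh chord in first inversion is figured 6/5/3, conventionally abbreviated 6/5.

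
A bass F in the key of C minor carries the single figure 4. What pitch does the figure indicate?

Bb

Counting 3 letter steps above F lands on B; in C minor, that letter is Bb.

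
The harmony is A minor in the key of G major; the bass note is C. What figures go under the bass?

C is the third of A minor, so the chord is in first inversion.
A triad in first inversion is figured 6/3, conventionally abbreviated 6.

6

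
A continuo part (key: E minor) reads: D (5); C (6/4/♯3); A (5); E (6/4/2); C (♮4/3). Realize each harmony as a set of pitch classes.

D (5/3): D, F#, A.
C (6/4/#3): C, E#, F#, A.
A (5/3): A, C, E.
E (6/4/2): E, F#, A, C.
C (6/♮4/3): C, E, F, A.

D, F#, A | C, E#, F#, A | A, C, E | E, F#, A, C | C, E, F, A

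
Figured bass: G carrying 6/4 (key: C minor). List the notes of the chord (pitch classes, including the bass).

G, C, Eb

A fourth above G in this key is C.
A sixth above G in this key is Eb.
Together with the bass G, this spells C minor in second inversion.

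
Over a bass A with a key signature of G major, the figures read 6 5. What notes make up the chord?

The written figures 6 5 are shorthand for 6/5/3: the 3 is implied.
A third above A in this key is C.
A fifth above A in this key is E.
A sixth above A in this key is F#.
Together with the bass A, this spells F# half-diminished seventh in first inversion.

A, C, E, F#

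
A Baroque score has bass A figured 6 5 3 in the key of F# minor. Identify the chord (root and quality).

The figures 6 5 3 indicate a seventh chord in first inversion.
In first inversion the root lies a sixth above the bass: a sixth above A in F# minor is F#.
The chord tones are A, C#, E, F#, giving F# minor seventh.

F# minor seventh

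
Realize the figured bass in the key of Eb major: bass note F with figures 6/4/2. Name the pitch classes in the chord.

A second above F in this key is G.
A fourth above F in this key is Bb.
A sixth above F in this key is D.
Together with the bass F, this spells G minor seventh in third inversion.

F, G, Bb, D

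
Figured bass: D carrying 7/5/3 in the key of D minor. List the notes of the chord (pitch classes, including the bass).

A third above D in this key is F.
A fifth above D in this key is A.
A seventh above D in this key is C.
Together with the bass D, this spells D minor seventh in root position.

D, F, A, C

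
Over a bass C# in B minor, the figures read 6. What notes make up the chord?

The written figures 6 are shorthand for 6/3: the 3 is implied.
A third above C# in this key is E.
A sixth above C# in this key is A.
Together with the bass C#, this spells A major in first inversion.

C#, E, A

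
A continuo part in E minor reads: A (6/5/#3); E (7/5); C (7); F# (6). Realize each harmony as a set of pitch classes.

A, C#, E, F# | E, G, B, D | C, E, G, B | F#, A, D

A (6/5/#3): A, C#, E, F#.
E (7/5/3): E, G, B, D.
C (7/5/3): C, E, G, B.
F# (6/3): F#, A, D.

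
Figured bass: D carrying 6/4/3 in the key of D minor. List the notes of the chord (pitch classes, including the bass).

A third above D in this key is F.
A fourth above D in this key is G.
A sixth above D in this key is Bb.
Together with the bass D, this spells G minor seventh in second inversion.

D, F, G, Bb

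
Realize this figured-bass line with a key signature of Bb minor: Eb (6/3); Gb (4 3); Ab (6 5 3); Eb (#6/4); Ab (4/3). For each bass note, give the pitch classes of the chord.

Eb (6/3): Eb, Gb, C.
Gb (6/4/3): Gb, Bb, C, Eb.
Ab (6/5/3): Ab, C, Eb, F.
Eb (#6/4): Eb, Ab, C#.
Ab (6/4/3): Ab, C, Db, F.

Eb, Gb, C | Gb, Bb, C, Eb | Ab, C, Eb, F | Eb, Ab, C# | Ab, C, Db, F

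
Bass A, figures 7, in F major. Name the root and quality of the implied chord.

A minor seventh

The figures 7 indicate a seventh chord in root position.
In root position the bass is the root, so the root is A.
The chord tones are A, C, E, G, giving A minor seventh.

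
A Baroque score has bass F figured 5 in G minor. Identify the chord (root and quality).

F major

The figures 5 indicate a triad in root position.
In root position the bass is the root, so the root is F.
The chord tones are F, A, C, giving F major.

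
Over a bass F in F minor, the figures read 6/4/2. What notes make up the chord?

A second above F in this key is G.
A fourth above F in this key is Bb.
A sixth above F in this key is Db.
Together with the bass F, this spells G half-diminished seventh in third inversion.

F, G, Bb, Db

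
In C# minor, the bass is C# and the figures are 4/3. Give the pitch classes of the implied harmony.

C#, E, F#, A

The written figures 4/3 are shorthand for 6/4/3: the 6 is implied.
A third above C# in this key is E.
A fourth above C# in this key is F#.
A sixth above C# in this key is A.
Together with the bass C#, this spells F# minor seventh in second inversion.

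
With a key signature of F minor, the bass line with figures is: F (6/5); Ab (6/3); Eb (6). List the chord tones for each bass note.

F (6/5/3): F, Ab, C, Db.
Ab (6/3): Ab, C, F.
Eb (6/3): Eb, G, C.

F, Ab, C, Db | Ab, C, F | Eb, G, C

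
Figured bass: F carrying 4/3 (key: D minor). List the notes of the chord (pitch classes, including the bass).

The written figures 4/3 are shorthand for 6/4/3: the 6 is implied.
A third above F in this key is A.
A fourth above F in this key is Bb.
A sixth above F in this key is D.
Together with the bass F, this spells Bb major seventh in second inversion.

F, A, Bb, D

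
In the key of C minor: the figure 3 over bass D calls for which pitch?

F

Counting 2 letter steps above D lands on F; in C minor, that letter is F.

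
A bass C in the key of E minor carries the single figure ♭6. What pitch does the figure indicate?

Ab

Counting 5 letter steps above C lands on A; in E minor, that letter is A.
The b6 figure lowers it a semitone, giving Ab.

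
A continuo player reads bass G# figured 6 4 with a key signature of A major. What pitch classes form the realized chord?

A fourth above G# in this key is C#.
A sixth above G# in this key is E.
Together with the bass G#, this spells C# minor in second inversion.

G#, C#, E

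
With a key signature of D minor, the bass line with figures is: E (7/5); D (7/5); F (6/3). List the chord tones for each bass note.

E, G, Bb, D | D, F, A, C | F, A, D

E (7/5/3): E, G, Bb, D.
D (7/5/3): D, F, A, C.
F (6/3): F, A, D.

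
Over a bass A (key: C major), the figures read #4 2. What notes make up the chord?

A, B, D#, F

The written figures #4 2 are shorthand for 6/4/2: the 6 is implied.
A second above A in this key is B.
A fourth above A in this key is D, raised to D# by the sharp.
A sixth above A in this key is F.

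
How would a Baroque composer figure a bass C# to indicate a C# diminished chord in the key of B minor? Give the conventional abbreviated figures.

C# is the root of C# diminished, so the chord is in root position.
A triad in root position is figured 5/3, conventionally abbreviated (no figures — root-position triad).

no figures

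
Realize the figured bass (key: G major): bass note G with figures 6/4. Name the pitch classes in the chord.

A fourth above G in this key is C.
A sixth above G in this key is E.
Together with the bass G, this spells C major in second inversion.

G, C, E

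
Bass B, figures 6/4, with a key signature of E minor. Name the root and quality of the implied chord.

The figures 6/4 indicate a triad in second inversion.
In second inversion the root lies a fourth above the bass: a fourth above B in E minor is E.
The chord tones are B, E, G, giving E minor.

E minor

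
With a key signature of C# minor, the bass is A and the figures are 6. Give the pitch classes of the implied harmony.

A, C#, F#

The written figures 6 are shorthand for 6/3: the 3 is implied.
A third above A in this key is C#.
A sixth above A in this key is F#.
Together with the bass A, this spells F# minor in first inversion.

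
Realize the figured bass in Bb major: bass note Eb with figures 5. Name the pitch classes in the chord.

Eb, G, Bb

The written figures 5 are shorthand for 5/3: the 3 is implied.
A third above Eb in this key is G.
A fifth above Eb in this key is Bb.
Together with the bass Eb, this spells Eb major in root position.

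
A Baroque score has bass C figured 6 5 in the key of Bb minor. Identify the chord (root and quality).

Ab dominant seventh

The figures 6 5 indicate a seventh chord in first inversion.
In first inversion the root lies a sixth above the bass: a sixth above C in Bb minor is Ab.
The chord tones are C, Eb, Gb, Ab, giving Ab dominant seventh.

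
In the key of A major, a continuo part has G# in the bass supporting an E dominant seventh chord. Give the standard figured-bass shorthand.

6/5

G# is the third of E dominant seventh, so the chord is in first inversion.
A seventh chord in first inversion is figured 6/5/3, conventionally abbreviated 6/5.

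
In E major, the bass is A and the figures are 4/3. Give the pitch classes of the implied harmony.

The written figures 4/3 are shorthand for 6/4/3: the 6 is implied.
A third above A in this key is C#.
A fourth above A in this key is D#.
A sixth above A in this key is F#.
Together with the bass A, this spells D# half-diminished seventh in second inversion.

A, C#, D#, F#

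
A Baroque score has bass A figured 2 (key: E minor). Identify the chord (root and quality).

The figures 2 indicate a seventh chord in third inversion.
In third inversion the root lies a second above the bass: a second above A in E minor is B.
The chord tones are A, B, D, F#, giving B minor seventh.

B minor seventh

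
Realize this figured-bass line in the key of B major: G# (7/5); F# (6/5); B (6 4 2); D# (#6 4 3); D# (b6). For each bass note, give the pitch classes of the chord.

G# (7/5/3): G#, B, D#, F#.
F# (6/5/3): F#, A#, C#, D#.
B (6/4/2): B, C#, E, G#.
D# (#6/4/3): D#, F#, G#, B#.
D# (b6/3): D#, F#, Bb.

G#, B, D#, F# | F#, A#, C#, D# | B, C#, E, G# | D#, F#, G#, B# | D#, F#, Bb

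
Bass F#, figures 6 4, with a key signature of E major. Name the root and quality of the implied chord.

The figures 6 4 indicate a triad in second inversion.
In second inversion the root lies a fourth above the bass: a fourth above F# in E major is B.
The chord tones are F#, B, D#, giving B major.

B major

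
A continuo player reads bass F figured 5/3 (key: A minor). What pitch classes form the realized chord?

F, A, C

A third above F in this key is A.
A fifth above F in this key is C.
Together with the bass F, this spells F major in root position.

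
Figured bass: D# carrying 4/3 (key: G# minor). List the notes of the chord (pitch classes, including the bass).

The written figures 4/3 are shorthand for 6/4/3: the 6 is implied.
A third above D# in this key is F#.
A fourth above D# in this key is G#.
A sixth above D# in this key is B.
Together with the bass D#, this spells G# minor seventh in second inversion.

D#, F#, G#, B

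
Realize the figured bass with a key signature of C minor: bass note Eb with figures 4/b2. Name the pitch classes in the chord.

The written figures 4/b2 are shorthand for 6/4/2: the 6 is implied.
A second above Eb in this key is F, lowered to Fb by the flat.
A fourth above Eb in this key is Ab.
A sixth above Eb in this key is C.
Together with the bass Eb, this spells Fb augmented major seventh in third inversion.

Eb, Fb, Ab, C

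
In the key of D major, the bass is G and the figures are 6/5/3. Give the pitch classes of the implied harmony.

A third above G in this key is B.
A fifth above G in this key is D.
A sixth above G in this key is E.
Together with the bass G, this spells E minor seventh in first inversion.

G, B, D, E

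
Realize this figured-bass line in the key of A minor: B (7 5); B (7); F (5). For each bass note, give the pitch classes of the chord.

B, D, F, A | B, D, F, A | F, A, C

B (7/5/3): B, D, F, A.
B (7/5/3): B, D, F, A.
F (5/3): F, A, C.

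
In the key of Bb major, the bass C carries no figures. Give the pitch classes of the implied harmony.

C, Eb, G

An unfigured bass implies 5/3.
A third above C in this key is Eb.
A fifth above C in this key is G.
Together with the bass C, this spells C minor in root position.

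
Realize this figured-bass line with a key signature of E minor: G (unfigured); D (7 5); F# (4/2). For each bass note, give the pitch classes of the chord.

G (5/3): G, B, D.
D (7/5/3): D, F#, A, C.
F# (6/4/2): F#, G, B, D.

G, B, D | D, F#, A, C | F#, G, B, D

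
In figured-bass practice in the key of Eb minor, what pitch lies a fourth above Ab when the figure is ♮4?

Counting 3 letter steps above Ab lands on D; in Eb minor, that letter is Db.
The ♮4 figure makes it natural, giving D.

D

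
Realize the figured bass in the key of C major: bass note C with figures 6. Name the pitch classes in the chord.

C, E, A

The written figures 6 are shorthand for 6/3: the 3 is implied.
A third above C in this key is E.
A sixth above C in this key is A.
Together with the bass C, this spells A minor in first inversion.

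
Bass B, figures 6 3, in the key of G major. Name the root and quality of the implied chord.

G major

The figures 6 3 indicate a triad in first inversion.
In first inversion the root lies a sixth above the bass: a sixth above B in G major is G.
The chord tones are B, D, G, giving G major.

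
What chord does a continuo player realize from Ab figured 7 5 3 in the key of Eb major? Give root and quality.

Ab major seventh

The figures 7 5 3 indicate a seventh chord in root position.
In root position the bass is the root, so the root is Ab.
The chord tones are Ab, C, Eb, G, giving Ab major seventh.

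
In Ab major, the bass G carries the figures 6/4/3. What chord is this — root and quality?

The figures 6/4/3 indicate a seventh chord in second inversion.
In second inversion the root lies a fourth above the bass: a fourth above G in Ab major is C.
The chord tones are G, Bb, C, Eb, giving C minor seventh.

C minor seventh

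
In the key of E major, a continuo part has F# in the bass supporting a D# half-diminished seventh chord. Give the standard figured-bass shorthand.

F# is the third of D# half-diminished seventh, so the chord is in first inversion.
A seventh chord in first inversion is figured 6/5/3, conventionally abbreviated 6/5.

6/5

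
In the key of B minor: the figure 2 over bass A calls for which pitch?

B

Counting 1 letter step above A lands on B; in B minor, that letter is B.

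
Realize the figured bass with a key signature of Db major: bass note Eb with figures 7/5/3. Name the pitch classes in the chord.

A third above Eb in this key is Gb.
A fifth above Eb in this key is Bb.
A seventh above Eb in this key is Db.
Together with the bass Eb, this spells Eb minor seventh in root position.

Eb, Gb, Bb, Db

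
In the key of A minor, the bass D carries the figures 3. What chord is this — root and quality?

D minor

The figures 3 indicate a triad in root position.
In root position the bass is the root, so the root is D.
The chord tones are D, F, A, giving D minor.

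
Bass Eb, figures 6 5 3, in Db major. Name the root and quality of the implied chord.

The figures 6 5 3 indicate a seventh chord in first inversion.
In first inversion the root lies a sixth above the bass: a sixth above Eb in Db major is C.
The chord tones are Eb, Gb, Bb, C, giving C half-diminished seventh.

C half-diminished seventh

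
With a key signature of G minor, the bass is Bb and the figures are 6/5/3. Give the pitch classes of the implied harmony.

Bb, D, F, G

A third above Bb in this key is D.
A fifth above Bb in this key is F.
A sixth above Bb in this key is G.
Together with the bass Bb, this spells G minor seventh in first inversion.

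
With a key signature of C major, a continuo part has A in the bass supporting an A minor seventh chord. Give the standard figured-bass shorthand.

A is the root of A minor seventh, so the chord is in root position.
A seventh chord in root position is figured 7/5/3, conventionally abbreviated 7.

7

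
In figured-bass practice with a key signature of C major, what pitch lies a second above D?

E

Counting 1 letter step above D lands on E; in C major, that letter is E.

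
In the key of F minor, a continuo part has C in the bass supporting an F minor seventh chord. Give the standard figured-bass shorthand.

C is the fifth of F minor seventh, so the chord is in second inversion.
A seventh chord in second inversion is figured 6/4/3, conventionally abbreviated 4/3.

4/3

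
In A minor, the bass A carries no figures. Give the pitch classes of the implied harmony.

An unfigured bass implies 5/3.
A third above A in this key is C.
A fifth above A in this key is E.
Together with the bass A, this spells A minor in root position.

A, C, E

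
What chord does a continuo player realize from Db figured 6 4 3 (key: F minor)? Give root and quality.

The figures 6 4 3 indicate a seventh chord in second inversion.
In second inversion the root lies a fourth above the bass: a fourth above Db in F minor is G.
The chord tones are Db, F, G, Bb, giving G half-diminished seventh.

G half-diminished seventh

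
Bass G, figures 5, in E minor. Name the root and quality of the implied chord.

G major

The figures 5 indicate a triad in root position.
In root position the bass is the root, so the root is G.
The chord tones are G, B, D, giving G major.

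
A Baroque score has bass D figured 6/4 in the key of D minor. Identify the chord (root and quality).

G minor

The figures 6/4 indicate a triad in second inversion.
In second inversion the root lies a fourth above the bass: a fourth above D in D minor is G.
The chord tones are D, G, Bb, giving G minor.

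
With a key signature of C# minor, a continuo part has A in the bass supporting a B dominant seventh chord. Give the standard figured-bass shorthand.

A is the seventh of B dominant seventh, so the chord is in third inversion.
A seventh chord in third inversion is figured 6/4/2, conventionally abbreviated 4/2.

4/2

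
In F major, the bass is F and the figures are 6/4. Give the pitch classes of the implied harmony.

A fourth above F in this key is Bb.
A sixth above F in this key is D.
Together with the bass F, this spells Bb major in second inversion.

F, Bb, D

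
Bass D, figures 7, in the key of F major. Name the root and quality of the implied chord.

The figures 7 indicate a seventh chord in root position.
In root position the bass is the root, so the root is D.
The chord tones are D, F, A, C, giving D minor seventh.

D minor seventh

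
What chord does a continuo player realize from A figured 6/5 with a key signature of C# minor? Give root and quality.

The figures 6/5 indicate a seventh chord in first inversion.
In first inversion the root lies a sixth above the bass: a sixth above A in C# minor is F#.
The chord tones are A, C#, E, F#, giving F# minor seventh.

F# minor seventh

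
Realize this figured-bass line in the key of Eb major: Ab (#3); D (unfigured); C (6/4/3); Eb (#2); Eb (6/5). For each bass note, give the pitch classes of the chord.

Ab (5/#3): Ab, C#, Eb.
D (5/3): D, F, Ab.
C (6/4/3): C, Eb, F, Ab.
Eb (6/4/#2): Eb, F#, Ab, C.
Eb (6/5/3): Eb, G, Bb, C.

Ab, C#, Eb | D, F, Ab | C, Eb, F, Ab | Eb, F#, Ab, C | Eb, G, Bb, C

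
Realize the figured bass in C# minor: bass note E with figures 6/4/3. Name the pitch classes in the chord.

A third above E in this key is G#.
A fourth above E in this key is A.
A sixth above E in this key is C#.
Together with the bass E, this spells A major seventh in second inversion.

E, G#, A, C#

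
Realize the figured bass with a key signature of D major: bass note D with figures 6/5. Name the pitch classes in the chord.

The written figures 6/5 are shorthand for 6/5/3: the 3 is implied.
A third above D in this key is F#.
A fifth above D in this key is A.
A sixth above D in this key is B.
Together with the bass D, this spells B minor seventh in first inversion.

D, F#, A, B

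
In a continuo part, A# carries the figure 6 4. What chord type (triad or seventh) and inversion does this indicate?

triad, second inversion

Intervals of 6/4 above the bass form a triad; the bass is the fifth, so this is second inversion.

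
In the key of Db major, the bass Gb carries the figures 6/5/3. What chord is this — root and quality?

The figures 6/5/3 indicate a seventh chord in first inversion.
In first inversion the root lies a sixth above the bass: a sixth above Gb in Db major is Eb.
The chord tones are Gb, Bb, Db, Eb, giving Eb minor seventh.

Eb minor seventh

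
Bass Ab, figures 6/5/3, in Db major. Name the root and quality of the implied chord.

The figures 6/5/3 indicate a seventh chord in first inversion.
In first inversion the root lies a sixth above the bass: a sixth above Ab in Db major is F.
The chord tones are Ab, C, Eb, F, giving F minor seventh.

F minor seventh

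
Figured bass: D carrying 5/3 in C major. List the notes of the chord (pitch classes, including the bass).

A third above D in this key is F.
A fifth above D in this key is A.
Together with the bass D, this spells D minor in root position.

D, F, A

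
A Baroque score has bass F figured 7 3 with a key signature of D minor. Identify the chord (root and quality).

F major seventh

The figures 7 3 indicate a seventh chord in root position.
In root position the bass is the root, so the root is F.
The chord tones are F, A, C, E, giving F major seventh.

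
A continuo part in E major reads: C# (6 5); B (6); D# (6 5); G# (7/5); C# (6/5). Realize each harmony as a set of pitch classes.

C#, E, G#, A | B, D#, G# | D#, F#, A, B | G#, B, D#, F# | C#, E, G#, A

C# (6/5/3): C#, E, G#, A.
B (6/3): B, D#, G#.
D# (6/5/3): D#, F#, A, B.
G# (7/5/3): G#, B, D#, F#.
C# (6/5/3): C#, E, G#, A.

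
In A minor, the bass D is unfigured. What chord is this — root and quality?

An unfigured bass indicates a triad in root position.
In root position the bass is the root, so the root is D.
The chord tones are D, F, A, giving D minor.

D minor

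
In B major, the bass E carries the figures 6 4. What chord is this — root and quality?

The figures 6 4 indicate a triad in second inversion.
In second inversion the root lies a fourth above the bass: a fourth above E in B major is A#.
The chord tones are E, A#, C#, giving A# diminished.

A# diminished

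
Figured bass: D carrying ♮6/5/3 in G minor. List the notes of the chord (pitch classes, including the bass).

D, F, A, B

A third above D in this key is F.
A fifth above D in this key is A.
A sixth above D in this key is Bb, made natural (B) by the ♮ figure.
Together with the bass D, this spells B half-diminished seventh in first inversion.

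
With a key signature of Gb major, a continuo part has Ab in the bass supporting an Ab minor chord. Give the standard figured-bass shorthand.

no figures

Ab is the root of Ab minor, so the chord is in root position.
A triad in root position is figured 5/3, conventionally abbreviated (no figures — root-position triad).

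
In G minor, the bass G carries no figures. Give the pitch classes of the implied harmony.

An unfigured bass implies 5/3.
A third above G in this key is Bb.
A fifth above G in this key is D.
Together with the bass G, this spells G minor in root position.

G, Bb, D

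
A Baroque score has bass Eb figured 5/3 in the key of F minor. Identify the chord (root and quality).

Eb major

The figures 5/3 indicate a triad in root position.
In root position the bass is the root, so the root is Eb.
The chord tones are Eb, G, Bb, giving Eb major.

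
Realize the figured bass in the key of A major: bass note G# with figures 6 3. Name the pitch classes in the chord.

A third above G# in this key is B.
A sixth above G# in this key is E.
Together with the bass G#, this spells E major in first inversion.

G#, B, E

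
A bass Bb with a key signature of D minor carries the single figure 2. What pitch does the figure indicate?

C

Counting 1 letter step above Bb lands on C; in D minor, that letter is C.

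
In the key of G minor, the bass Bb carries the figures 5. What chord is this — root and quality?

The figures 5 indicate a triad in root position.
In root position the bass is the root, so the root is Bb.
The chord tones are Bb, D, F, giving Bb major.

Bb major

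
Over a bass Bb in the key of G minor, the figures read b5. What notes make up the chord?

The written figures b5 are shorthand for 5/3: the 3 is implied.
A third above Bb in this key is D.
A fifth above Bb in this key is F, lowered to Fb by the flat.

Bb, D, Fb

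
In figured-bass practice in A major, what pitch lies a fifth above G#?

Counting 4 letter steps above G# lands on D; in A major, that letter is D.

D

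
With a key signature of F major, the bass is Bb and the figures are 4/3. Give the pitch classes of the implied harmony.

The written figures 4/3 are shorthand for 6/4/3: the 6 is implied.
A third above Bb in this key is D.
A fourth above Bb in this key is E.
A sixth above Bb in this key is G.
Together with the bass Bb, this spells E half-diminished seventh in second inversion.

Bb, D, E, G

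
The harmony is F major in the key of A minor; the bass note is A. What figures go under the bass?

A is the third of F major, so the chord is in first inversion.
A triad in first inversion is figured 6/3, conventionally abbreviated 6.

6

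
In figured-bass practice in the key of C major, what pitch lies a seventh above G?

F

Counting 6 letter steps above G lands on F; in C major, that letter is F.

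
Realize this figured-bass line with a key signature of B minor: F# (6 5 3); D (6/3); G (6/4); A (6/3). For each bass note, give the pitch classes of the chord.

F#, A, C#, D | D, F#, B | G, C#, E | A, C#, F#

F# (6/5/3): F#, A, C#, D.
D (6/3): D, F#, B.
G (6/4): G, C#, E.
A (6/3): A, C#, F#.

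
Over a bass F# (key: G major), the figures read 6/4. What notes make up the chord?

F#, B, D

A fourth above F# in this key is B.
A sixth above F# in this key is D.
Together with the bass F#, this spells B minor in second inversion.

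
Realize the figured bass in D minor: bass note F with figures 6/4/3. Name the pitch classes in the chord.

F, A, Bb, D

A third above F in this key is A.
A fourth above F in this key is Bb.
A sixth above F in this key is D.
Together with the bass F, this spells Bb major seventh in second inversion.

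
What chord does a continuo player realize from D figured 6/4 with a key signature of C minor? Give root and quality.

G minor

The figures 6/4 indicate a triad in second inversion.
In second inversion the root lies a fourth above the bass: a fourth above D in C minor is G.
The chord tones are D, G, Bb, giving G minor.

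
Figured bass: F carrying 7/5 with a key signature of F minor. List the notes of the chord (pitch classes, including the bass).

F, Ab, C, Eb

The written figures 7/5 are shorthand for 7/5/3: the 3 is implied.
A third above F in this key is Ab.
A fifth above F in this key is C.
A seventh above F in this key is Eb.
Together with the bass F, this spells F minor seventh in root position.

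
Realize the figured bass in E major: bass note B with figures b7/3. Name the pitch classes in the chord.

B, D#, F#, Ab

The written figures b7/3 are shorthand for 7/5/3: the 5 is implied.
A third above B in this key is D#.
A fifth above B in this key is F#.
A seventh above B in this key is A, lowered to Ab by the flat.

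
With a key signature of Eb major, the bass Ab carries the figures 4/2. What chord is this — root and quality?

Bb dominant seventh

The figures 4/2 indicate a seventh chord in third inversion.
In third inversion the root lies a second above the bass: a second above Ab in Eb major is Bb.
The chord tones are Ab, Bb, D, F, giving Bb dominant seventh.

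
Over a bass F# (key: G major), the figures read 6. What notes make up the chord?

F#, A, D

The written figures 6 are shorthand for 6/3: the 3 is implied.
A third above F# in this key is A.
A sixth above F# in this key is D.
Together with the bass F#, this spells D major in first inversion.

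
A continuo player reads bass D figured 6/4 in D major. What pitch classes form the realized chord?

A fourth above D in this key is G.
A sixth above D in this key is B.
Together with the bass D, this spells G major in second inversion.

D, G, B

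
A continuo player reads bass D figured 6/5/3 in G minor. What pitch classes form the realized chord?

D, F, A, Bb

A third above D in this key is F.
A fifth above D in this key is A.
A sixth above D in this key is Bb.
Together with the bass D, this spells Bb major seventh in first inversion.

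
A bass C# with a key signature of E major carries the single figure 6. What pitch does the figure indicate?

A

Counting 5 letter steps above C# lands on A; in E major, that letter is A.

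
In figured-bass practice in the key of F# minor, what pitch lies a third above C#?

E

Counting 2 letter steps above C# lands on E; in F# minor, that letter is E.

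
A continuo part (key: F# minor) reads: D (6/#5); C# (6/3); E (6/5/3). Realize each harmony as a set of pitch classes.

D (6/#5/3): D, F#, A#, B.
C# (6/3): C#, E, A.
E (6/5/3): E, G#, B, C#.

D, F#, A#, B | C#, E, A | E, G#, B, C#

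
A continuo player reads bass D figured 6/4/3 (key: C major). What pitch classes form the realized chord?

A third above D in this key is F.
A fourth above D in this key is G.
A sixth above D in this key is B.
Together with the bass D, this spells G dominant seventh in second inversion.

D, F, G, B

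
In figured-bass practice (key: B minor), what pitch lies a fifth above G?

Counting 4 letter steps above G lands on D; in B minor, that letter is D.

D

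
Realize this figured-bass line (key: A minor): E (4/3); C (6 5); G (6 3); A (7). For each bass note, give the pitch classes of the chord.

E, G, A, C | C, E, G, A | G, B, E | A, C, E, G

E (6/4/3): E, G, A, C.
C (6/5/3): C, E, G, A.
G (6/3): G, B, E.
A (7/5/3): A, C, E, G.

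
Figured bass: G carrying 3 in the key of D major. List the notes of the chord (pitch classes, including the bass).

G, B, D

The written figures 3 are shorthand for 5/3: the 5 is implied.
A third above G in this key is B.
A fifth above G in this key is D.
Together with the bass G, this spells G major in root position.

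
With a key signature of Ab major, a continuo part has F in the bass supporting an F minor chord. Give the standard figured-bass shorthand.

no figures

F is the root of F minor, so the chord is in root position.
A triad in root position is figured 5/3, conventionally abbreviated (no figures — root-position triad).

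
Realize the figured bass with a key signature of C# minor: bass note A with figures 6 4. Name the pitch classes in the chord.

A fourth above A in this key is D#.
A sixth above A in this key is F#.
Together with the bass A, this spells D# diminished in second inversion.

A, D#, F#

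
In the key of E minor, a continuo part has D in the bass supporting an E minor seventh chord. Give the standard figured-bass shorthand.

4/2

D is the seventh of E minor seventh, so the chord is in third inversion.
A seventh chord in third inversion is figured 6/4/2, conventionally abbreviated 4/2.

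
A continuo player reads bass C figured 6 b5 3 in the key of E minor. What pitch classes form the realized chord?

A third above C in this key is E.
A fifth above C in this key is G, lowered to Gb by the flat.
A sixth above C in this key is A.

C, E, Gb, A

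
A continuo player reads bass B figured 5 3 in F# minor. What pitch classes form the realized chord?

B, D, F#

A third above B in this key is D.
A fifth above B in this key is F#.
Together with the bass B, this spells B minor in root position.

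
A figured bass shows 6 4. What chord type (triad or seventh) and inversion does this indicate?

triad, second inversion

Intervals of 6/4 above the bass form a triad; the bass is the fifth, so this is second inversion.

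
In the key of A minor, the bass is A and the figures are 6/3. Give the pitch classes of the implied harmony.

A third above A in this key is C.
A sixth above A in this key is F.
Together with the bass A, this spells F major in first inversion.

A, C, F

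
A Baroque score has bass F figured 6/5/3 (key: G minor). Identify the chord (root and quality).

The figures 6/5/3 indicate a seventh chord in first inversion.
In first inversion the root lies a sixth above the bass: a sixth above F in G minor is D.
The chord tones are F, A, C, D, giving D minor seventh.

D minor seventh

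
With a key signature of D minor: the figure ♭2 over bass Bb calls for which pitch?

Counting 1 letter step above Bb lands on C; in D minor, that letter is C.
The b2 figure lowers it a semitone, giving Cb.

Cb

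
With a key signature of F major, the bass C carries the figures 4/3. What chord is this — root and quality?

F major seventh

The figures 4/3 indicate a seventh chord in second inversion.
In second inversion the root lies a fourth above the bass: a fourth above C in F major is F.
The chord tones are C, E, F, A, giving F major seventh.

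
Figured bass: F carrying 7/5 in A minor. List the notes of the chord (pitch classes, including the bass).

F, A, C, E

The written figures 7/5 are shorthand for 7/5/3: the 3 is implied.
A third above F in this key is A.
A fifth above F in this key is C.
A seventh above F in this key is E.
Together with the bass F, this spells F major seventh in root position.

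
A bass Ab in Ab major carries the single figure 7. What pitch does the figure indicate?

Counting 6 letter steps above Ab lands on G; in Ab major, that letter is G.

G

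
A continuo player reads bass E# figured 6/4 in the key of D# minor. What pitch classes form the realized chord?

A fourth above E# in this key is A#.
A sixth above E# in this key is C#.
Together with the bass E#, this spells A# minor in second inversion.

E#, A#, C#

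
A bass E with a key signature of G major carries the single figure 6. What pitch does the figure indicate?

C

Counting 5 letter steps above E lands on C; in G major, that letter is C.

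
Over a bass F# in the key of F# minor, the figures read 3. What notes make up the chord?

F#, A, C#

The written figures 3 are shorthand for 5/3: the 5 is implied.
A third above F# in this key is A.
A fifth above F# in this key is C#.
Together with the bass F#, this spells F# minor in root position.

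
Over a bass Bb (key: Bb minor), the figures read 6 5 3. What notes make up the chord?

A third above Bb in this key is Db.
A fifth above Bb in this key is F.
A sixth above Bb in this key is Gb.
Together with the bass Bb, this spells Gb major seventh in first inversion.

Bb, Db, F, Gb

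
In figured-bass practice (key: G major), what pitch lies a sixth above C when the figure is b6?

Counting 5 letter steps above C lands on A; in G major, that letter is A.
The b6 figure lowers it a semitone, giving Ab.

Ab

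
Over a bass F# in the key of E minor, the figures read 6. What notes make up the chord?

F#, A, D

The written figures 6 are shorthand for 6/3: the 3 is implied.
A third above F# in this key is A.
A sixth above F# in this key is D.
Together with the bass F#, this spells D major in first inversion.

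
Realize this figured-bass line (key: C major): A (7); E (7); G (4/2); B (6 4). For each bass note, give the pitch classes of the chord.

A (7/5/3): A, C, E, G.
E (7/5/3): E, G, B, D.
G (6/4/2): G, A, C, E.
B (6/4): B, E, G.

A, C, E, G | E, G, B, D | G, A, C, E | B, E, G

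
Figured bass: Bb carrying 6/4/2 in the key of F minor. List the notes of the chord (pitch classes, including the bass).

Bb, C, Eb, G

A second above Bb in this key is C.
A fourth above Bb in this key is Eb.
A sixth above Bb in this key is G.
Together with the bass Bb, this spells C minor seventh in third inversion.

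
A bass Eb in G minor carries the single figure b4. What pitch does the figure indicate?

Ab

Counting 3 letter steps above Eb lands on A; in G minor, that letter is A.
The b4 figure lowers it a semitone, giving Ab.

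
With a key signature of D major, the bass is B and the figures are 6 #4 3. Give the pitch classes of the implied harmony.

B, D, E#, G

A third above B in this key is D.
A fourth above B in this key is E, raised to E# by the sharp.
A sixth above B in this key is G.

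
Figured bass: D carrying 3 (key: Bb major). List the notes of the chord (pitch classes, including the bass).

D, F, A

The written figures 3 are shorthand for 5/3: the 5 is implied.
A third above D in this key is F.
A fifth above D in this key is A.
Together with the bass D, this spells D minor in root position.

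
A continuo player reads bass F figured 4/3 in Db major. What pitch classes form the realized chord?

The written figures 4/3 are shorthand for 6/4/3: the 6 is implied.
A third above F in this key is Ab.
A fourth above F in this key is Bb.
A sixth above F in this key is Db.
Together with the bass F, this spells Bb minor seventh in second inversion.

F, Ab, Bb, Db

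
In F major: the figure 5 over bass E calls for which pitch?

Counting 4 letter steps above E lands on B; in F major, that letter is Bb.

Bb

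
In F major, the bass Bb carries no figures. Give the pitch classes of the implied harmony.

Bb, D, F

An unfigured bass implies 5/3.
A third above Bb in this key is D.
A fifth above Bb in this key is F.
Together with the bass Bb, this spells Bb major in root position.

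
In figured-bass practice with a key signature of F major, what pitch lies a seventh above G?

F

Counting 6 letter steps above G lands on F; in F major, that letter is F.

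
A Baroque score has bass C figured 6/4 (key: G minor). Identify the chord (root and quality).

The figures 6/4 indicate a triad in second inversion.
In second inversion the root lies a fourth above the bass: a fourth above C in G minor is F.
The chord tones are C, F, A, giving F major.

F major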